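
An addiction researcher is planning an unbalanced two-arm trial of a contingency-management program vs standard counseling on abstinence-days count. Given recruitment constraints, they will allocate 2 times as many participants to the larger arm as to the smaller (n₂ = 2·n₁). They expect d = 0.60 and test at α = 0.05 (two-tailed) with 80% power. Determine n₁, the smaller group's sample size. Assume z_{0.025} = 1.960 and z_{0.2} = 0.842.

With allocation ratio k = n₂/n₁ = 2, Var(x̄₁−x̄₂) = σ²(1/n₁ + 1/(k·n₁)) = σ²·(k+1)/(k·n₁).
So n₁ = (1 + 1/k)·((z_{α/2} + z_β)/d)² = 1.500 × (2.802/0.60)².
n₁ = 1.500 × 21.81 = 32.7.
Round up: n₁ = 33, giving n₂ = 2 × 33 = 66.

n₁ = 33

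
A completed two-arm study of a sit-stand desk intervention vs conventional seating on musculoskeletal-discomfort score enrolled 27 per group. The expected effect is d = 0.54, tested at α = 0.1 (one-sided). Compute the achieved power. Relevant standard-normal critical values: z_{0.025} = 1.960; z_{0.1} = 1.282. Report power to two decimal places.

For two equal groups, power = Φ(d·√(n/2) − z_{α}).
d·√(n/2) = 0.54 × √(27/2) = 0.54 × 3.674 = 1.984.
z_β = 1.984 − 1.282 = 0.702.
Power = Φ(0.702) = 0.759.

power ≈ 0.76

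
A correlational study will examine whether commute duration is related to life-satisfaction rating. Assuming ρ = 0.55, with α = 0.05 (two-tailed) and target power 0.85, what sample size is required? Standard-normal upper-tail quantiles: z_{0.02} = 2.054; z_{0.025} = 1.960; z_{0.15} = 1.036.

Fisher's z: C = ½·ln((1+r)/(1−r)) = ½·ln(3.4444) = 0.6184.
n = ((z_{α/2} + z_β)/C)² + 3.
(1.960 + 1.036) / 0.6184 = 2.996 / 0.6184 = 4.845.
n = 4.845² + 3 = 23.47 + 3 = 26.5.
Round up.

n = 27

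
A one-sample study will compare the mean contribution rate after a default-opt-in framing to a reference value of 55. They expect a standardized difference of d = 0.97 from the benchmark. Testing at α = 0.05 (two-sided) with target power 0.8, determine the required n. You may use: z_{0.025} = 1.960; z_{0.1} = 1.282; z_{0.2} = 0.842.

n = 9

For a one-sample test: n = ((z_{α/2} + z_β) / d)².
z_{α/2} + z_β = 1.960 + 0.842 = 2.802.
n = (2.802 / 0.97)² = 2.889² = 8.34.
Round up.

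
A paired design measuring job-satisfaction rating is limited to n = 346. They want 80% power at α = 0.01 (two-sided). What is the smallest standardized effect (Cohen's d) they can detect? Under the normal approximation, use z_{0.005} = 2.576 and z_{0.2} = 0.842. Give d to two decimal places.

d_min ≈ 0.18

For a single sample (or paired design) of n = 346: d_min = (z_{α/2} + z_β)/√n.
z-sum = 2.576 + 0.842 = 3.418.
d_min = 3.418 / √346 = 3.418 / 18.601 = 0.184.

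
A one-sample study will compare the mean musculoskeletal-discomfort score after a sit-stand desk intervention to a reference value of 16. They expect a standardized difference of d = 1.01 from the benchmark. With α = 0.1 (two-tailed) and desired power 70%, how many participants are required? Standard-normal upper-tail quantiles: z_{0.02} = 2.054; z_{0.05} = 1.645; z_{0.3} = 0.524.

n = 5

For a one-sample test: n = ((z_{α/2} + z_β) / d)².
z_{α/2} + z_β = 1.645 + 0.524 = 2.169.
n = (2.169 / 1.01)² = 2.148² = 4.61.
Round up.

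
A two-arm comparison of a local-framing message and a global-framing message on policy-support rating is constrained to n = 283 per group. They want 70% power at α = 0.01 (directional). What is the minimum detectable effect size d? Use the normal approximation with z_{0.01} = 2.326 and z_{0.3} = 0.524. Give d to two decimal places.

For two independent groups of n = 283 each: d_min = (z_{α} + z_β)·√(2/n).
z-sum = 2.326 + 0.524 = 2.850.
d_min = 2.850 × √(2/283) = 2.850 × 0.0841 = 0.240.

d_min ≈ 0.24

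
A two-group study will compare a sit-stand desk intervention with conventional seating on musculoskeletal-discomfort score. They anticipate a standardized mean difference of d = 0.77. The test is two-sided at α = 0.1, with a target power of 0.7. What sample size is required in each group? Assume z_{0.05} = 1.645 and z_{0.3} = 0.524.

n = 16 per group

For two independent groups with equal n: n = 2·((z_{α/2} + z_β) / d)².
z_{α/2} + z_β = 1.645 + 0.524 = 2.169.
n = 2 × (2.169 / 0.77)² = 2 × 2.817² = 2 × 7.93 = 15.9.
Round up to the next whole participant.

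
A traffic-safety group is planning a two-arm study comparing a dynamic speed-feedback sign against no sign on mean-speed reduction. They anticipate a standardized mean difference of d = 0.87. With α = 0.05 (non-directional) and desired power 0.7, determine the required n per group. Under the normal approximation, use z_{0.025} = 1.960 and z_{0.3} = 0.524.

n = 17 per group

For two independent groups with equal n: n = 2·((z_{α/2} + z_β) / d)².
z_{α/2} + z_β = 1.960 + 0.524 = 2.484.
n = 2 × (2.484 / 0.87)² = 2 × 2.855² = 2 × 8.15 = 16.3.
Round up to the next whole participant.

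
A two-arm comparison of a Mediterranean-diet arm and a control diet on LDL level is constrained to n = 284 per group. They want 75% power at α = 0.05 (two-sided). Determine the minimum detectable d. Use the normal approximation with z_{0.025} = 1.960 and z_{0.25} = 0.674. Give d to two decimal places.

For two independent groups of n = 284 each: d_min = (z_{α/2} + z_β)·√(2/n).
z-sum = 1.960 + 0.674 = 2.634.
d_min = 2.634 × √(2/284) = 2.634 × 0.0839 = 0.221.

d_min ≈ 0.22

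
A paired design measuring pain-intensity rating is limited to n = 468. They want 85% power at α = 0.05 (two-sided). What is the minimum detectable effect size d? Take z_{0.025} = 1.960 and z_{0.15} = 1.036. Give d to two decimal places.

d_min ≈ 0.14

For a single sample (or paired design) of n = 468: d_min = (z_{α/2} + z_β)/√n.
z-sum = 1.960 + 1.036 = 2.996.
d_min = 2.996 / √468 = 2.996 / 21.633 = 0.138.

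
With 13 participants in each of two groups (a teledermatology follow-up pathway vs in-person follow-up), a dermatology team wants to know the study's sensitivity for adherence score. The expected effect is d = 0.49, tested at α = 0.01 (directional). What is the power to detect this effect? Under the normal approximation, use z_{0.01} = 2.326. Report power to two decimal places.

For two equal groups, power = Φ(d·√(n/2) − z_{α}).
d·√(n/2) = 0.49 × √(13/2) = 0.49 × 2.550 = 1.249.
z_β = 1.249 − 2.326 = -1.077.
Power = Φ(-1.077) = 0.141.

power ≈ 0.14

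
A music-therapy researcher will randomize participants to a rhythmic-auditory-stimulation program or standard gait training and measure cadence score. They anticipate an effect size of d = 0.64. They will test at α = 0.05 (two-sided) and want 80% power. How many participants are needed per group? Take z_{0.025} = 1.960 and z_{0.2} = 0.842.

For two independent groups with equal n: n = 2·((z_{α/2} + z_β) / d)².
z_{α/2} + z_β = 1.960 + 0.842 = 2.802.
n = 2 × (2.802 / 0.64)² = 2 × 4.378² = 2 × 19.17 = 38.3.
Round up to the next whole participant.

n = 39 per group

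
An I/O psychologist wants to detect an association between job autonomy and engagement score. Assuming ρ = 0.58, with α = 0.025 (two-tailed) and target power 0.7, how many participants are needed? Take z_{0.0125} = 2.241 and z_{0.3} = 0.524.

n = 21

Fisher's z: C = ½·ln((1+r)/(1−r)) = ½·ln(3.7619) = 0.6625.
n = ((z_{α/2} + z_β)/C)² + 3.
(2.241 + 0.524) / 0.6625 = 2.765 / 0.6625 = 4.174.
n = 4.174² + 3 = 17.42 + 3 = 20.4.
Round up.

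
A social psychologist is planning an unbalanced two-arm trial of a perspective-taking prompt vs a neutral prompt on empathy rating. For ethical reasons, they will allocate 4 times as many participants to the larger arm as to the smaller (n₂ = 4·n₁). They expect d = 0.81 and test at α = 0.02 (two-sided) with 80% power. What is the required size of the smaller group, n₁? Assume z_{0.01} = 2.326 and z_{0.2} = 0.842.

n₁ = 20

With allocation ratio k = n₂/n₁ = 4, Var(x̄₁−x̄₂) = σ²(1/n₁ + 1/(k·n₁)) = σ²·(k+1)/(k·n₁).
So n₁ = (1 + 1/k)·((z_{α/2} + z_β)/d)² = 1.250 × (3.168/0.81)².
n₁ = 1.250 × 15.30 = 19.1.
Round up: n₁ = 20, giving n₂ = 4 × 20 = 80.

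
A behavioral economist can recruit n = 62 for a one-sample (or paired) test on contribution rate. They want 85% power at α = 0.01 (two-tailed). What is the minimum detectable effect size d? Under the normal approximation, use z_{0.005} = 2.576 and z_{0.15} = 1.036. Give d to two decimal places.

For a single sample (or paired design) of n = 62: d_min = (z_{α/2} + z_β)/√n.
z-sum = 2.576 + 1.036 = 3.612.
d_min = 3.612 / √62 = 3.612 / 7.874 = 0.459.

d_min ≈ 0.46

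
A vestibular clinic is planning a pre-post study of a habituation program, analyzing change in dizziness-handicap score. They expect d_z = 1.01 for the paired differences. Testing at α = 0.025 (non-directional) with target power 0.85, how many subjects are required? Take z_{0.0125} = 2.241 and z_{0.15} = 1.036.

n = 11 pairs

For a paired (one-sample on differences) test: n = ((z_{α/2} + z_β) / d)².
z_{α/2} + z_β = 2.241 + 1.036 = 3.277.
n = (3.277 / 1.01)² = 3.245² = 10.53.
Round up.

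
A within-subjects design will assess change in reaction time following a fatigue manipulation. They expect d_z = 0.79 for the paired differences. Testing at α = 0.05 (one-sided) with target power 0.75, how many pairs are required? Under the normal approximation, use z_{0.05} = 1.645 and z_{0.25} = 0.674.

n = 9 pairs

For a paired (one-sample on differences) test: n = ((z_{α} + z_β) / d)².
z_{α} + z_β = 1.645 + 0.674 = 2.319.
n = (2.319 / 0.79)² = 2.935² = 8.62.
Round up.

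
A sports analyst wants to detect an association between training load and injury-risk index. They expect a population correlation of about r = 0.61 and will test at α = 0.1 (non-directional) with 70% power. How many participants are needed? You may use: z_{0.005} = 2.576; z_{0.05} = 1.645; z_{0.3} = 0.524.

n = 13

Fisher's z: C = ½·ln((1+r)/(1−r)) = ½·ln(4.1282) = 0.7089.
n = ((z_{α/2} + z_β)/C)² + 3.
(1.645 + 0.524) / 0.7089 = 2.169 / 0.7089 = 3.060.
n = 3.060² + 3 = 9.36 + 3 = 12.4.
Round up.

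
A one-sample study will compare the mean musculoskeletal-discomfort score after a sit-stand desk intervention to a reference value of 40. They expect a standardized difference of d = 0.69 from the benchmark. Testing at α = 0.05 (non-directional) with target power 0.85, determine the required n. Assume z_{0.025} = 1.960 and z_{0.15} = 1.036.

For a one-sample test: n = ((z_{α/2} + z_β) / d)².
z_{α/2} + z_β = 1.960 + 1.036 = 2.996.
n = (2.996 / 0.69)² = 4.342² = 18.85.
Round up.

n = 19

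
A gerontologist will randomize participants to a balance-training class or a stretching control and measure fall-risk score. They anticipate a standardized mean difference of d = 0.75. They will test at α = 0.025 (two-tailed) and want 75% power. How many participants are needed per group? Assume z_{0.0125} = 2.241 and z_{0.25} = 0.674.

n = 31 per group

For two independent groups with equal n: n = 2·((z_{α/2} + z_β) / d)².
z_{α/2} + z_β = 2.241 + 0.674 = 2.915.
n = 2 × (2.915 / 0.75)² = 2 × 3.887² = 2 × 15.11 = 30.2.
Round up to the next whole participant.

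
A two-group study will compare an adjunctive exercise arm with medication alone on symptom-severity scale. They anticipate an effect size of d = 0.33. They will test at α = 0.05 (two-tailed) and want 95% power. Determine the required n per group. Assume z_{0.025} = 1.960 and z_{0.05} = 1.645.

n = 239 per group

For two independent groups with equal n: n = 2·((z_{α/2} + z_β) / d)².
z_{α/2} + z_β = 1.960 + 1.645 = 3.605.
n = 2 × (3.605 / 0.33)² = 2 × 10.924² = 2 × 119.34 = 238.7.
Round up to the next whole participant.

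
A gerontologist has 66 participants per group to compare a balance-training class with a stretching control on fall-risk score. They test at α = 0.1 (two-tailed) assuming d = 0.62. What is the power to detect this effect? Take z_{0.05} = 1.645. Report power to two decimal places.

For two equal groups, power = Φ(d·√(n/2) − z_{α/2}).
d·√(n/2) = 0.62 × √(66/2) = 0.62 × 5.745 = 3.562.
z_β = 3.562 − 1.645 = 1.917.
Power = Φ(1.917) = 0.972.

power ≈ 0.97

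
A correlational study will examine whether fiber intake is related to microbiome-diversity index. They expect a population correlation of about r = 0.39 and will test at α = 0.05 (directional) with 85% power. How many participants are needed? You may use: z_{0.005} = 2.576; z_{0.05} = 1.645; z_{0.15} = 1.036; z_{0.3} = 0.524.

n = 46

Fisher's z: C = ½·ln((1+r)/(1−r)) = ½·ln(2.2787) = 0.4118.
n = ((z_{α} + z_β)/C)² + 3.
(1.645 + 1.036) / 0.4118 = 2.681 / 0.4118 = 6.510.
n = 6.510² + 3 = 42.39 + 3 = 45.4.
Round up.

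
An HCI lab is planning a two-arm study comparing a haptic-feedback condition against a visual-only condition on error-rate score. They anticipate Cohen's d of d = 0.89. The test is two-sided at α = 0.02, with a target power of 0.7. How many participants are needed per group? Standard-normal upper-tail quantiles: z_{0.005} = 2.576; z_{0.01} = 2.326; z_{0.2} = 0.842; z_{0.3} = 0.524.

n = 21 per group

For two independent groups with equal n: n = 2·((z_{α/2} + z_β) / d)².
z_{α/2} + z_β = 2.326 + 0.524 = 2.850.
n = 2 × (2.850 / 0.89)² = 2 × 3.202² = 2 × 10.25 = 20.5.
Round up to the next whole participant.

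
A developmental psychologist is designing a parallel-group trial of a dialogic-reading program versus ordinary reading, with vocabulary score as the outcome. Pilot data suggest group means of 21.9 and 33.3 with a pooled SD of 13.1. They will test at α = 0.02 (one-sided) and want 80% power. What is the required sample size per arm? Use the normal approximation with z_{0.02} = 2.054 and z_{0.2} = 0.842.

Cohen's d = |M₁ − M₂| / SD_pooled = |21.9 − 33.3| / 13.1 = 11.4 / 13.1 = 0.870.
For two independent groups with equal n: n = 2·((z_{α} + z_β) / d)².
z_{α} + z_β = 2.054 + 0.842 = 2.896.
n = 2 × (2.896 / 0.870)² = 2 × 3.329² = 2 × 11.08 = 22.2.
Round up to the next whole participant.

n = 23 per group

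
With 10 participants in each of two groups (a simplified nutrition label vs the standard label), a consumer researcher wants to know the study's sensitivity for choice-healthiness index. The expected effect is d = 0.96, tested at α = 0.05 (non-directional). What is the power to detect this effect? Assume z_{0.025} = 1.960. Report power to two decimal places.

power ≈ 0.57

For two equal groups, power = Φ(d·√(n/2) − z_{α/2}).
d·√(n/2) = 0.96 × √(10/2) = 0.96 × 2.236 = 2.147.
z_β = 2.147 − 1.960 = 0.187.
Power = Φ(0.187) = 0.574.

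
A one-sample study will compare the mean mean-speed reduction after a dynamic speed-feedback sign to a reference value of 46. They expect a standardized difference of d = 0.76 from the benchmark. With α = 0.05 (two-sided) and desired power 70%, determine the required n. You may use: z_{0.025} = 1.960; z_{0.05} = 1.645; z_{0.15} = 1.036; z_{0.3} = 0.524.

n = 11

For a one-sample test: n = ((z_{α/2} + z_β) / d)².
z_{α/2} + z_β = 1.960 + 0.524 = 2.484.
n = (2.484 / 0.76)² = 3.268² = 10.68.
Round up.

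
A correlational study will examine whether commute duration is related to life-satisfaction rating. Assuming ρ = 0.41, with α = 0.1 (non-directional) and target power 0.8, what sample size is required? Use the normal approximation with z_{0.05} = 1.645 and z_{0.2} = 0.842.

n = 36

Fisher's z: C = ½·ln((1+r)/(1−r)) = ½·ln(2.3898) = 0.4356.
n = ((z_{α/2} + z_β)/C)² + 3.
(1.645 + 0.842) / 0.4356 = 2.487 / 0.4356 = 5.709.
n = 5.709² + 3 = 32.60 + 3 = 35.6.
Round up.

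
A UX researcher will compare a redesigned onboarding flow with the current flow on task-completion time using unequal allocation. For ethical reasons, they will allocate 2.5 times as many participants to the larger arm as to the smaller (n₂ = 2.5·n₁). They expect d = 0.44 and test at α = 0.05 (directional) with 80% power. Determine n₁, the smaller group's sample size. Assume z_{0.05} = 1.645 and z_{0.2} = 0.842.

n₁ = 45

With allocation ratio k = n₂/n₁ = 2.5, Var(x̄₁−x̄₂) = σ²(1/n₁ + 1/(k·n₁)) = σ²·(k+1)/(k·n₁).
So n₁ = (1 + 1/k)·((z_{α} + z_β)/d)² = 1.400 × (2.487/0.44)².
n₁ = 1.400 × 31.95 = 44.7.
Round up: n₁ = 45, giving n₂ = ⌈2.5 × 45⌉ = ⌈112.5⌉ = 113.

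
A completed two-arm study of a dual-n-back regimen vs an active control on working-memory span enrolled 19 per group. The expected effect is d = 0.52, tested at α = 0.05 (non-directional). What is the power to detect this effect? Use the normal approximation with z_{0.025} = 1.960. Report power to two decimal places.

power ≈ 0.36

For two equal groups, power = Φ(d·√(n/2) − z_{α/2}).
d·√(n/2) = 0.52 × √(19/2) = 0.52 × 3.082 = 1.603.
z_β = 1.603 − 1.960 = -0.357.
Power = Φ(-0.357) = 0.360.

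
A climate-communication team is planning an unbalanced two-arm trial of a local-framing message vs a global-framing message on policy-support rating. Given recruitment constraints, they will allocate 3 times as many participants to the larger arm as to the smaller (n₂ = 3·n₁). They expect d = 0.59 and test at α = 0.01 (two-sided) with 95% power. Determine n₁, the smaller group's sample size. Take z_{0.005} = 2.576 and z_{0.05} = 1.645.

With allocation ratio k = n₂/n₁ = 3, Var(x̄₁−x̄₂) = σ²(1/n₁ + 1/(k·n₁)) = σ²·(k+1)/(k·n₁).
So n₁ = (1 + 1/k)·((z_{α/2} + z_β)/d)² = 1.333 × (4.221/0.59)².
n₁ = 1.333 × 51.18 = 68.2.
Round up: n₁ = 69, giving n₂ = 3 × 69 = 207.

n₁ = 69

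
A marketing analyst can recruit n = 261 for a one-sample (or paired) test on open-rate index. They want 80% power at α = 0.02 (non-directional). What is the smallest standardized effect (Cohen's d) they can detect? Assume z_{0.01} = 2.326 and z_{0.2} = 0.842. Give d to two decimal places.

For a single sample (or paired design) of n = 261: d_min = (z_{α/2} + z_β)/√n.
z-sum = 2.326 + 0.842 = 3.168.
d_min = 3.168 / √261 = 3.168 / 16.155 = 0.196.

d_min ≈ 0.20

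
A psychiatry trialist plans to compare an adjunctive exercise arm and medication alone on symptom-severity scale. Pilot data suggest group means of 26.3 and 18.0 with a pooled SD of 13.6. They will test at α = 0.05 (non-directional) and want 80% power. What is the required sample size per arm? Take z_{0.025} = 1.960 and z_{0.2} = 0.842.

Cohen's d = |M₁ − M₂| / SD_pooled = |26.3 − 18.0| / 13.6 = 8.3 / 13.6 = 0.610.
For two independent groups with equal n: n = 2·((z_{α/2} + z_β) / d)².
z_{α/2} + z_β = 1.960 + 0.842 = 2.802.
n = 2 × (2.802 / 0.610)² = 2 × 4.593² = 2 × 21.10 = 42.2.
Round up to the next whole participant.

n = 43 per group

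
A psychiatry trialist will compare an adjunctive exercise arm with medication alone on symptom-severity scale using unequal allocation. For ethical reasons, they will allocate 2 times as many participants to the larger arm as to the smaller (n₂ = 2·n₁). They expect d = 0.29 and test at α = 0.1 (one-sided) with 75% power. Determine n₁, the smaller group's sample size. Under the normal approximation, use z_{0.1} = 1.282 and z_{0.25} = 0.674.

With allocation ratio k = n₂/n₁ = 2, Var(x̄₁−x̄₂) = σ²(1/n₁ + 1/(k·n₁)) = σ²·(k+1)/(k·n₁).
So n₁ = (1 + 1/k)·((z_{α} + z_β)/d)² = 1.500 × (1.956/0.29)².
n₁ = 1.500 × 45.49 = 68.2.
Round up: n₁ = 69, giving n₂ = 2 × 69 = 138.

n₁ = 69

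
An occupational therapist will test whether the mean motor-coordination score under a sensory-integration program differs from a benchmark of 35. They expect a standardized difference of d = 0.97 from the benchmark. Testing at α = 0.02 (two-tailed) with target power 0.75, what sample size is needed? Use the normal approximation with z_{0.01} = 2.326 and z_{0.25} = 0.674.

n = 10

For a one-sample test: n = ((z_{α/2} + z_β) / d)².
z_{α/2} + z_β = 2.326 + 0.674 = 3.000.
n = (3.000 / 0.97)² = 3.093² = 9.57.
Round up.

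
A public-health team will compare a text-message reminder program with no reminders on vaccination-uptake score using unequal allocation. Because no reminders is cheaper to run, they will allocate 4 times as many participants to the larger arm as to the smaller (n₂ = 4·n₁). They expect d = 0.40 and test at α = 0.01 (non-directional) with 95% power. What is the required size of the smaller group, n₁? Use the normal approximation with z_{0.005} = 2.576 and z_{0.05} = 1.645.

With allocation ratio k = n₂/n₁ = 4, Var(x̄₁−x̄₂) = σ²(1/n₁ + 1/(k·n₁)) = σ²·(k+1)/(k·n₁).
So n₁ = (1 + 1/k)·((z_{α/2} + z_β)/d)² = 1.250 × (4.221/0.40)².
n₁ = 1.250 × 111.36 = 139.2.
Round up: n₁ = 140, giving n₂ = 4 × 140 = 560.

n₁ = 140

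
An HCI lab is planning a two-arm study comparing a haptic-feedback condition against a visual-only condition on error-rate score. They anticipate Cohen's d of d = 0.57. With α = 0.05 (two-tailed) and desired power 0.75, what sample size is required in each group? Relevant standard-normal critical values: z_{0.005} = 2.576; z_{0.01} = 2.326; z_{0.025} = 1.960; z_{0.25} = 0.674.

For two independent groups with equal n: n = 2·((z_{α/2} + z_β) / d)².
z_{α/2} + z_β = 1.960 + 0.674 = 2.634.
n = 2 × (2.634 / 0.57)² = 2 × 4.621² = 2 × 21.35 = 42.7.
Round up to the next whole participant.

n = 43 per group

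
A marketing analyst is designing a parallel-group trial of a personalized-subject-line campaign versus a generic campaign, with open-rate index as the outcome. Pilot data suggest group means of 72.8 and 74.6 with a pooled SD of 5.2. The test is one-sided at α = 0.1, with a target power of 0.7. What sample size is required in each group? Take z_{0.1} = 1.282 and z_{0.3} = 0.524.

Cohen's d = |M₁ − M₂| / SD_pooled = |72.8 − 74.6| / 5.2 = 1.8 / 5.2 = 0.346.
For two independent groups with equal n: n = 2·((z_{α} + z_β) / d)².
z_{α} + z_β = 1.282 + 0.524 = 1.806.
n = 2 × (1.806 / 0.346)² = 2 × 5.220² = 2 × 27.24 = 54.5.
Round up to the next whole participant.

n = 55 per group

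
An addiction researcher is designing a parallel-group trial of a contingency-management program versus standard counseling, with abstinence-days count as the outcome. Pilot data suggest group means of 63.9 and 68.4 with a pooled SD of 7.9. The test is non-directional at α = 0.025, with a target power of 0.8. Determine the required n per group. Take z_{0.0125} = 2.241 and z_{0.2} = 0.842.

n = 59 per group

Cohen's d = |M₁ − M₂| / SD_pooled = |63.9 − 68.4| / 7.9 = 4.5 / 7.9 = 0.570.
For two independent groups with equal n: n = 2·((z_{α/2} + z_β) / d)².
z_{α/2} + z_β = 2.241 + 0.842 = 3.083.
n = 2 × (3.083 / 0.570)² = 2 × 5.409² = 2 × 29.25 = 58.5.
Round up to the next whole participant.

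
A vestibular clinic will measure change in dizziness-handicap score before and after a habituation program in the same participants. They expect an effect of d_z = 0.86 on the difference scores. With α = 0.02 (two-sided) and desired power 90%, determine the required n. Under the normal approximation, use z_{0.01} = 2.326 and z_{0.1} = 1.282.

For a paired (one-sample on differences) test: n = ((z_{α/2} + z_β) / d)².
z_{α/2} + z_β = 2.326 + 1.282 = 3.608.
n = (3.608 / 0.86)² = 4.195² = 17.60.
Round up.

n = 18 pairs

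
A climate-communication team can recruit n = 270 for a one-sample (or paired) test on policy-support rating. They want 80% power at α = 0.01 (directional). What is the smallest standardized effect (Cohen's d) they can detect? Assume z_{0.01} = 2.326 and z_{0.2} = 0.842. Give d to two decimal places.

For a single sample (or paired design) of n = 270: d_min = (z_{α} + z_β)/√n.
z-sum = 2.326 + 0.842 = 3.168.
d_min = 3.168 / √270 = 3.168 / 16.432 = 0.193.

d_min ≈ 0.19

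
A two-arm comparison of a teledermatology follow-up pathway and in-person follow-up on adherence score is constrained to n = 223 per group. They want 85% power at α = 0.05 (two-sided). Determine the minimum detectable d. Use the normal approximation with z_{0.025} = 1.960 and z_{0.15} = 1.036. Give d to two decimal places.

d_min ≈ 0.28

For two independent groups of n = 223 each: d_min = (z_{α/2} + z_β)·√(2/n).
z-sum = 1.960 + 1.036 = 2.996.
d_min = 2.996 × √(2/223) = 2.996 × 0.0947 = 0.284.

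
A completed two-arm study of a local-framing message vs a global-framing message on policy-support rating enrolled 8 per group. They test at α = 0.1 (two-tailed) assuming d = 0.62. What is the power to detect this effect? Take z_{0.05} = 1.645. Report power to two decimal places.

For two equal groups, power = Φ(d·√(n/2) − z_{α/2}).
d·√(n/2) = 0.62 × √(8/2) = 0.62 × 2.000 = 1.240.
z_β = 1.240 − 1.645 = -0.405.
Power = Φ(-0.405) = 0.343.

power ≈ 0.34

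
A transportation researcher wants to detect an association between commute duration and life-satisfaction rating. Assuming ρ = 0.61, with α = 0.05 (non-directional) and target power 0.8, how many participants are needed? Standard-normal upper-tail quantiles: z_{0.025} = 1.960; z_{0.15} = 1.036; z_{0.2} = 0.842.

n = 19

Fisher's z: C = ½·ln((1+r)/(1−r)) = ½·ln(4.1282) = 0.7089.
n = ((z_{α/2} + z_β)/C)² + 3.
(1.960 + 0.842) / 0.7089 = 2.802 / 0.7089 = 3.953.
n = 3.953² + 3 = 15.62 + 3 = 18.6.
Round up.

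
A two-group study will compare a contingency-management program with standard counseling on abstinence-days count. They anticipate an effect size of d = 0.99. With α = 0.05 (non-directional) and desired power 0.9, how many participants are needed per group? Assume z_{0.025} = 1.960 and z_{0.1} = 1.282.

For two independent groups with equal n: n = 2·((z_{α/2} + z_β) / d)².
z_{α/2} + z_β = 1.960 + 1.282 = 3.242.
n = 2 × (3.242 / 0.99)² = 2 × 3.275² = 2 × 10.72 = 21.4.
Round up to the next whole participant.

n = 22 per group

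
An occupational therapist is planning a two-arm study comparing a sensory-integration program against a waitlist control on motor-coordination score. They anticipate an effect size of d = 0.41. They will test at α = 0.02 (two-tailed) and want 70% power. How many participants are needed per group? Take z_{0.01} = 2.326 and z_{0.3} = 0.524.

n = 97 per group

For two independent groups with equal n: n = 2·((z_{α/2} + z_β) / d)².
z_{α/2} + z_β = 2.326 + 0.524 = 2.850.
n = 2 × (2.850 / 0.41)² = 2 × 6.951² = 2 × 48.32 = 96.6.
Round up to the next whole participant.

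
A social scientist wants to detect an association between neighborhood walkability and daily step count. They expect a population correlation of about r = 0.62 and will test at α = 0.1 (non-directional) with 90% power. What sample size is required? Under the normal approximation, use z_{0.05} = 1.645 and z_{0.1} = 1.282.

n = 20

Fisher's z: C = ½·ln((1+r)/(1−r)) = ½·ln(4.2632) = 0.7250.
n = ((z_{α/2} + z_β)/C)² + 3.
(1.645 + 1.282) / 0.7250 = 2.927 / 0.7250 = 4.037.
n = 4.037² + 3 = 16.30 + 3 = 19.3.
Round up.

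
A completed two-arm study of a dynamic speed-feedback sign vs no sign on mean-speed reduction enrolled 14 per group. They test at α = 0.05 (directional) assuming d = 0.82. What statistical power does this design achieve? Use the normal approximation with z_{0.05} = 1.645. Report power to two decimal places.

For two equal groups, power = Φ(d·√(n/2) − z_{α}).
d·√(n/2) = 0.82 × √(14/2) = 0.82 × 2.646 = 2.170.
z_β = 2.170 − 1.645 = 0.525.
Power = Φ(0.525) = 0.700.

power ≈ 0.70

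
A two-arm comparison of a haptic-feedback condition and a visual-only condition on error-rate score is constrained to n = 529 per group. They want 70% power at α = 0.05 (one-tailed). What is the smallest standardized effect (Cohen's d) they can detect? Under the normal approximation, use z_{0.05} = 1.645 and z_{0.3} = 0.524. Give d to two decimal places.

d_min ≈ 0.13

For two independent groups of n = 529 each: d_min = (z_{α} + z_β)·√(2/n).
z-sum = 1.645 + 0.524 = 2.169.
d_min = 2.169 × √(2/529) = 2.169 × 0.0615 = 0.133.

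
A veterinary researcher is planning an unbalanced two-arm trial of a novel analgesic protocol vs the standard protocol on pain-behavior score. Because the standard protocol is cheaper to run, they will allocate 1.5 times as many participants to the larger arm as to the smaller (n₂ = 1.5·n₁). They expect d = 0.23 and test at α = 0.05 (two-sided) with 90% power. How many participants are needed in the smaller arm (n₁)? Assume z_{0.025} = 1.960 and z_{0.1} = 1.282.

n₁ = 332

With allocation ratio k = n₂/n₁ = 1.5, Var(x̄₁−x̄₂) = σ²(1/n₁ + 1/(k·n₁)) = σ²·(k+1)/(k·n₁).
So n₁ = (1 + 1/k)·((z_{α/2} + z_β)/d)² = 1.667 × (3.242/0.23)².
n₁ = 1.667 × 198.69 = 331.1.
Round up: n₁ = 332, giving n₂ = 1.5 × 332 = 498.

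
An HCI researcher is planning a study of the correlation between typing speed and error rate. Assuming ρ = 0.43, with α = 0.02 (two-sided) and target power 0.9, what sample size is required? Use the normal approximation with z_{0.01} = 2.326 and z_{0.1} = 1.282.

Fisher's z: C = ½·ln((1+r)/(1−r)) = ½·ln(2.5088) = 0.4599.
n = ((z_{α/2} + z_β)/C)² + 3.
(2.326 + 1.282) / 0.4599 = 3.608 / 0.4599 = 7.845.
n = 7.845² + 3 = 61.55 + 3 = 64.5.
Round up.

n = 65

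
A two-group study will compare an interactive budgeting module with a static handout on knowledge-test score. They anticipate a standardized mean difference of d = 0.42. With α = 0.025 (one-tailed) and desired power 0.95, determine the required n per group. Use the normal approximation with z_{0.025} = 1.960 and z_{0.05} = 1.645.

n = 148 per group

For two independent groups with equal n: n = 2·((z_{α} + z_β) / d)².
z_{α} + z_β = 1.960 + 1.645 = 3.605.
n = 2 × (3.605 / 0.42)² = 2 × 8.583² = 2 × 73.67 = 147.3.
Round up to the next whole participant.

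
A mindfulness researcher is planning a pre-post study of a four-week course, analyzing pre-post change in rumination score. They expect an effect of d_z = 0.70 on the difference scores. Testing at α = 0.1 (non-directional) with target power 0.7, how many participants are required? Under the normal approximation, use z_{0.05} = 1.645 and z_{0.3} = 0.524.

n = 10 pairs

For a paired (one-sample on differences) test: n = ((z_{α/2} + z_β) / d)².
z_{α/2} + z_β = 1.645 + 0.524 = 2.169.
n = (2.169 / 0.70)² = 3.099² = 9.60.
Round up.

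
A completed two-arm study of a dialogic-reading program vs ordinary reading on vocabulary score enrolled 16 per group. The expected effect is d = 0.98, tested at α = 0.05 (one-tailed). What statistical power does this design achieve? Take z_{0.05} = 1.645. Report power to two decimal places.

For two equal groups, power = Φ(d·√(n/2) − z_{α}).
d·√(n/2) = 0.98 × √(16/2) = 0.98 × 2.828 = 2.772.
z_β = 2.772 − 1.645 = 1.127.
Power = Φ(1.127) = 0.870.

power ≈ 0.87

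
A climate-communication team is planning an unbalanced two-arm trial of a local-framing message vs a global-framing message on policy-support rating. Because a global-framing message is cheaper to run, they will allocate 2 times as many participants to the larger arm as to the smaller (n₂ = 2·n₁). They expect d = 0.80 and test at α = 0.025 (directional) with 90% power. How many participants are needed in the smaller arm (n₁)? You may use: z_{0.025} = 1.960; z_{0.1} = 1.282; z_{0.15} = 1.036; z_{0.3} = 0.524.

With allocation ratio k = n₂/n₁ = 2, Var(x̄₁−x̄₂) = σ²(1/n₁ + 1/(k·n₁)) = σ²·(k+1)/(k·n₁).
So n₁ = (1 + 1/k)·((z_{α} + z_β)/d)² = 1.500 × (3.242/0.80)².
n₁ = 1.500 × 16.42 = 24.6.
Round up: n₁ = 25, giving n₂ = 2 × 25 = 50.

n₁ = 25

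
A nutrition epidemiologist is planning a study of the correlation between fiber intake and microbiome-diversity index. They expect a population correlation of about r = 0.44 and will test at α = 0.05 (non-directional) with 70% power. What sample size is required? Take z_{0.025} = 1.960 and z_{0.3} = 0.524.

n = 31

Fisher's z: C = ½·ln((1+r)/(1−r)) = ½·ln(2.5714) = 0.4722.
n = ((z_{α/2} + z_β)/C)² + 3.
(1.960 + 0.524) / 0.4722 = 2.484 / 0.4722 = 5.260.
n = 5.260² + 3 = 27.67 + 3 = 30.7.
Round up.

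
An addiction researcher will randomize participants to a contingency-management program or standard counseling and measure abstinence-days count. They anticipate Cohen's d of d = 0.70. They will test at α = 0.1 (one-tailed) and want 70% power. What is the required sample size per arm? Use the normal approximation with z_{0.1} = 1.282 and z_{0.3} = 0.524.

For two independent groups with equal n: n = 2·((z_{α} + z_β) / d)².
z_{α} + z_β = 1.282 + 0.524 = 1.806.
n = 2 × (1.806 / 0.70)² = 2 × 2.580² = 2 × 6.66 = 13.3.
Round up to the next whole participant.

n = 14 per group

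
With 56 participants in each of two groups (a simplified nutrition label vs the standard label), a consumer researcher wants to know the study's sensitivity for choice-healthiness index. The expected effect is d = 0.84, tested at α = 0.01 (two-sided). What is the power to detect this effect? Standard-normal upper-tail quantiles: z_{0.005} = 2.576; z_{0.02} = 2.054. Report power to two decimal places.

power ≈ 0.97

For two equal groups, power = Φ(d·√(n/2) − z_{α/2}).
d·√(n/2) = 0.84 × √(56/2) = 0.84 × 5.292 = 4.445.
z_β = 4.445 − 2.576 = 1.869.
Power = Φ(1.869) = 0.969.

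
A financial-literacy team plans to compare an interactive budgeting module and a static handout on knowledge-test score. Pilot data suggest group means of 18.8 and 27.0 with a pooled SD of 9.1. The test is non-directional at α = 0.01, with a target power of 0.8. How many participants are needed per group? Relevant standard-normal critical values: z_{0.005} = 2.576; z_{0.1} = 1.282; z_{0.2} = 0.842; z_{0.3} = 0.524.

n = 29 per group

Cohen's d = |M₁ − M₂| / SD_pooled = |18.8 − 27.0| / 9.1 = 8.2 / 9.1 = 0.901.
For two independent groups with equal n: n = 2·((z_{α/2} + z_β) / d)².
z_{α/2} + z_β = 2.576 + 0.842 = 3.418.
n = 2 × (3.418 / 0.901)² = 2 × 3.794² = 2 × 14.39 = 28.8.
Round up to the next whole participant.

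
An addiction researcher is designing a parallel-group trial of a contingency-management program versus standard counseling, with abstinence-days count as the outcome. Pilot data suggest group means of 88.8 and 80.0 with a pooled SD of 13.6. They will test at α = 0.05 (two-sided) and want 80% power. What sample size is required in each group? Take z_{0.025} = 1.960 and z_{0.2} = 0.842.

n = 38 per group

Cohen's d = |M₁ − M₂| / SD_pooled = |88.8 − 80.0| / 13.6 = 8.8 / 13.6 = 0.647.
For two independent groups with equal n: n = 2·((z_{α/2} + z_β) / d)².
z_{α/2} + z_β = 1.960 + 0.842 = 2.802.
n = 2 × (2.802 / 0.647)² = 2 × 4.331² = 2 × 18.76 = 37.5.
Round up to the next whole participant.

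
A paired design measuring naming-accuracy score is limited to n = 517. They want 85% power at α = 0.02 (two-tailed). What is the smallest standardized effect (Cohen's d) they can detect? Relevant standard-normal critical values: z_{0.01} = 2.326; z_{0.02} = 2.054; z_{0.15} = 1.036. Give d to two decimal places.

For a single sample (or paired design) of n = 517: d_min = (z_{α/2} + z_β)/√n.
z-sum = 2.326 + 1.036 = 3.362.
d_min = 3.362 / √517 = 3.362 / 22.738 = 0.148.

d_min ≈ 0.15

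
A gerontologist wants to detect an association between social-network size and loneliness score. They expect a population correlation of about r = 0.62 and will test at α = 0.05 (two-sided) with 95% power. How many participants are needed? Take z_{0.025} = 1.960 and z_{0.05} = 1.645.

Fisher's z: C = ½·ln((1+r)/(1−r)) = ½·ln(4.2632) = 0.7250.
n = ((z_{α/2} + z_β)/C)² + 3.
(1.960 + 1.645) / 0.7250 = 3.605 / 0.7250 = 4.972.
n = 4.972² + 3 = 24.72 + 3 = 27.7.
Round up.

n = 28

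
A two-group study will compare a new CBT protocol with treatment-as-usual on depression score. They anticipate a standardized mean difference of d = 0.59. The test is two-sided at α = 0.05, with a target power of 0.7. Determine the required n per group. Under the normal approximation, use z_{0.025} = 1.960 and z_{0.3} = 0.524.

n = 36 per group

For two independent groups with equal n: n = 2·((z_{α/2} + z_β) / d)².
z_{α/2} + z_β = 1.960 + 0.524 = 2.484.
n = 2 × (2.484 / 0.59)² = 2 × 4.210² = 2 × 17.73 = 35.5.
Round up to the next whole participant.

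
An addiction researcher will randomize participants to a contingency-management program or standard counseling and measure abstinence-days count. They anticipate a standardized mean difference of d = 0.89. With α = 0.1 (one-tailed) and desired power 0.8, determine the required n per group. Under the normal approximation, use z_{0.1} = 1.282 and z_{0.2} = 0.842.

For two independent groups with equal n: n = 2·((z_{α} + z_β) / d)².
z_{α} + z_β = 1.282 + 0.842 = 2.124.
n = 2 × (2.124 / 0.89)² = 2 × 2.387² = 2 × 5.70 = 11.4.
Round up to the next whole participant.

n = 12 per group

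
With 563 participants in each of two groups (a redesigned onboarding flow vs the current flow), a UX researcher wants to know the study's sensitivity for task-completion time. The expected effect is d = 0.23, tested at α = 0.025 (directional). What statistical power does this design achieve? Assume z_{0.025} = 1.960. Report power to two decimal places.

For two equal groups, power = Φ(d·√(n/2) − z_{α}).
d·√(n/2) = 0.23 × √(563/2) = 0.23 × 16.778 = 3.859.
z_β = 3.859 − 1.960 = 1.899.
Power = Φ(1.899) = 0.971.

power ≈ 0.97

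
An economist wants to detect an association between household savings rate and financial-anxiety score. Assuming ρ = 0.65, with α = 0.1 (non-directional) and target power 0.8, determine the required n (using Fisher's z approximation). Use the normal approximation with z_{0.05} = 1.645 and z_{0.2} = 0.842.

n = 14

Fisher's z: C = ½·ln((1+r)/(1−r)) = ½·ln(4.7143) = 0.7753.
n = ((z_{α/2} + z_β)/C)² + 3.
(1.645 + 0.842) / 0.7753 = 2.487 / 0.7753 = 3.208.
n = 3.208² + 3 = 10.29 + 3 = 13.3.
Round up.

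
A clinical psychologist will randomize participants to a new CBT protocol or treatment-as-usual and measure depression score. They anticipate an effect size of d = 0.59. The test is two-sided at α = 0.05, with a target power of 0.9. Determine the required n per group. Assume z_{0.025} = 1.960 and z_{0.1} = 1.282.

For two independent groups with equal n: n = 2·((z_{α/2} + z_β) / d)².
z_{α/2} + z_β = 1.960 + 1.282 = 3.242.
n = 2 × (3.242 / 0.59)² = 2 × 5.495² = 2 × 30.19 = 60.4.
Round up to the next whole participant.

n = 61 per group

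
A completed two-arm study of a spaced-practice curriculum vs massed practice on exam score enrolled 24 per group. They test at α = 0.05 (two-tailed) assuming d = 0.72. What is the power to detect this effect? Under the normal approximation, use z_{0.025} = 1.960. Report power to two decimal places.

power ≈ 0.70

For two equal groups, power = Φ(d·√(n/2) − z_{α/2}).
d·√(n/2) = 0.72 × √(24/2) = 0.72 × 3.464 = 2.494.
z_β = 2.494 − 1.960 = 0.534.
Power = Φ(0.534) = 0.703.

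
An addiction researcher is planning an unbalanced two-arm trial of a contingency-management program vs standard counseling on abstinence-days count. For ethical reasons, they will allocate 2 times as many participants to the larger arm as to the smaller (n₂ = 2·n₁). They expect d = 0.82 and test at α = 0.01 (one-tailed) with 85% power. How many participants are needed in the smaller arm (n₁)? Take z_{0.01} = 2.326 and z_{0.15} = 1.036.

With allocation ratio k = n₂/n₁ = 2, Var(x̄₁−x̄₂) = σ²(1/n₁ + 1/(k·n₁)) = σ²·(k+1)/(k·n₁).
So n₁ = (1 + 1/k)·((z_{α} + z_β)/d)² = 1.500 × (3.362/0.82)².
n₁ = 1.500 × 16.81 = 25.2.
Round up: n₁ = 26, giving n₂ = 2 × 26 = 52.

n₁ = 26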